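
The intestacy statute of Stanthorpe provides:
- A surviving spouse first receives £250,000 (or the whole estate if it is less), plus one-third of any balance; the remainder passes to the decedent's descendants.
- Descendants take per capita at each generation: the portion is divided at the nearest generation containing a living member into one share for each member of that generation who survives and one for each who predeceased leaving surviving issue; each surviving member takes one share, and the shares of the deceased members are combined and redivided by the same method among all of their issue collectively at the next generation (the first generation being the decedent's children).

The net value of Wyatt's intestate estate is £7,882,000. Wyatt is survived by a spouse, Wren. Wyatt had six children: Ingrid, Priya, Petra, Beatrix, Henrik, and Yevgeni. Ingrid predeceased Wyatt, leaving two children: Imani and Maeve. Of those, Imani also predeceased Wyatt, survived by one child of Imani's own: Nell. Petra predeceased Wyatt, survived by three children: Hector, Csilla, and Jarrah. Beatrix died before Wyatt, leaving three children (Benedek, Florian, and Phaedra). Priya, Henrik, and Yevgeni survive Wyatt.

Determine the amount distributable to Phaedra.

Wren first takes £250,000, leaving a balance of £7,632,000. Wren then takes one-third of the balance (£2,544,000), for a total of £2,794,000. The remaining £5,088,000 passes to the descendants.
The descendants' portion (£5,088,000) is divided at the children's generation into 6 shares of £848,000. Priya, Henrik, and Yevgeni each take £848,000. The 3 shares of the deceased (Ingrid, Petra, and Beatrix) are combined into a pool of £2,544,000.
That pool (£2,544,000) is divided at the grandchildren's generation into 8 shares of £318,000. Maeve, Hector, Csilla, Jarrah, Benedek, Florian, and Phaedra each take £318,000. The remaining share for the deceased Imani (£318,000) is carried to the next generation.
That pool (£318,000) passes entirely to Nell, the sole taker at the great-grandchildren's generation.

Phaedra receives £318,000.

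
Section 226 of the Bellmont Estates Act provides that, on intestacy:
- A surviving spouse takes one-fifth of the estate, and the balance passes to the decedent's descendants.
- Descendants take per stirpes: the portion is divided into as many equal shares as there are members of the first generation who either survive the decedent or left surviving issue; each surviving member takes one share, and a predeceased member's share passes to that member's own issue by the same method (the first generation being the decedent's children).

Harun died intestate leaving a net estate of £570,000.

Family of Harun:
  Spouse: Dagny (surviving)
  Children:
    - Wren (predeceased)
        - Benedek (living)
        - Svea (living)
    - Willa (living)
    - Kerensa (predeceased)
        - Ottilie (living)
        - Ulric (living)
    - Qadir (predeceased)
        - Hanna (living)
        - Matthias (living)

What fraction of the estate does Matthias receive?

Matthias receives 1/10 of the estate.

Dagny takes one-fifth of £570,000 = £114,000. The remaining £456,000 passes to the descendants.
The descendants' portion (£456,000) is divided into 4 shares of £114,000: Willa takes £114,000; Wren's £114,000 share passes to Wren's issue; Kerensa's £114,000 share passes to Kerensa's issue; Qadir's £114,000 share passes to Qadir's issue.
Wren's share (£114,000) is divided into 2 shares of £57,000: Benedek and Svea each take £57,000.
Kerensa's share (£114,000) is divided into 2 shares of £57,000: Ottilie and Ulric each take £57,000.
Qadir's share (£114,000) is divided into 2 shares of £57,000: Hanna and Matthias each take £57,000.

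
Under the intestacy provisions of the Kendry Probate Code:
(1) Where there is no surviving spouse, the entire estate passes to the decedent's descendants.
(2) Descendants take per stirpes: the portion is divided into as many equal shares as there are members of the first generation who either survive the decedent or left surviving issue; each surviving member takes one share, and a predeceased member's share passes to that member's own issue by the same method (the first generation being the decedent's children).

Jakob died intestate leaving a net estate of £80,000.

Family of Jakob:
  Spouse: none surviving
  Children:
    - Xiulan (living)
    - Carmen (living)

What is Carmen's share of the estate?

Carmen receives £40,000.

The entire £80,000 passes to the descendants.
That amount (£80,000) is divided into 2 shares of £40,000: Xiulan and Carmen each take £40,000.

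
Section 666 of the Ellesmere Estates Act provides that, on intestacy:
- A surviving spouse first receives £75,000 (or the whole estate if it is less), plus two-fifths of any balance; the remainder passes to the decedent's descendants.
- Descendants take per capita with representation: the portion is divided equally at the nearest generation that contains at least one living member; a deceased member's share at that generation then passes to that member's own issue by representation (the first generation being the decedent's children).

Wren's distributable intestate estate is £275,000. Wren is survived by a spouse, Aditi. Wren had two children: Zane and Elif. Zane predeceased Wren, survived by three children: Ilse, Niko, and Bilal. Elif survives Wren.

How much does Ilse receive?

Aditi first takes £75,000, leaving a balance of £200,000. Aditi then takes two-fifths of the balance (£80,000), for a total of £155,000. The remaining £120,000 passes to the descendants.
The descendants' portion (£120,000) is divided into 2 shares of £60,000: Elif takes £60,000; Zane's £60,000 share passes to Zane's issue.
Zane's share (£60,000) is divided into 3 shares of £20,000: Ilse, Niko, and Bilal each take £20,000.

Ilse receives £20,000.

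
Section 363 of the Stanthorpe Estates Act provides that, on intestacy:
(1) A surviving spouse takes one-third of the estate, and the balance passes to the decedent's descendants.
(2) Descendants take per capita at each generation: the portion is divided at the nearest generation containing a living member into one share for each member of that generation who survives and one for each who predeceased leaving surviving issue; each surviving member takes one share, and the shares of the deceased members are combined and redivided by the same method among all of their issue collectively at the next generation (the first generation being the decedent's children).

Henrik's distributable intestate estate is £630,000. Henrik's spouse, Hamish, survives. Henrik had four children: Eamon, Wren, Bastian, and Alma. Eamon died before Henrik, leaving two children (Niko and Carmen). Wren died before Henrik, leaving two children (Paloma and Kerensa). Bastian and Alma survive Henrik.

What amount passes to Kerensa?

Kerensa receives £52,500.

Hamish takes one-third of £630,000 = £210,000. The remaining £420,000 passes to the descendants.
The descendants' portion (£420,000) is divided at the children's generation into 4 shares of £105,000. Bastian and Alma each take £105,000. The 2 shares of the deceased (Eamon and Wren) are combined into a pool of £210,000.
That pool (£210,000) is divided at the grandchildren's generation equally among Niko, Carmen, Paloma, and Kerensa: £52,500 each.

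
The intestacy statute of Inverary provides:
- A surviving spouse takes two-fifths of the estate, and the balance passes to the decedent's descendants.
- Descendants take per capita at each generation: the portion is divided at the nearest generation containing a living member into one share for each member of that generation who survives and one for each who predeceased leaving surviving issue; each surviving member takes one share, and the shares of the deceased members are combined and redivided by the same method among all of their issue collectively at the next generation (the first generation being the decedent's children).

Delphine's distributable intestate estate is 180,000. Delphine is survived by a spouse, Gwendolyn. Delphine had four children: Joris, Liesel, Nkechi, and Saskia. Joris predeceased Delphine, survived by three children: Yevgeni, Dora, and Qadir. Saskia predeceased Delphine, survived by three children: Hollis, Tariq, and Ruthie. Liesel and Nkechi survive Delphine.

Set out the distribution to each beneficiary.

Gwendolyn takes two-fifths of 180,000 = 72,000. The remaining 108,000 passes to the descendants.
The descendants' portion (108,000) is divided at the children's generation into 4 shares of 27,000. Liesel and Nkechi each take 27,000. The 2 shares of the deceased (Joris and Saskia) are combined into a pool of 54,000.
That pool (54,000) is divided at the grandchildren's generation equally among Yevgeni, Dora, Qadir, Hollis, Tariq, and Ruthie: 9,000 each.

Gwendolyn: 72,000; Yevgeni: 9,000; Dora: 9,000; Qadir: 9,000; Liesel: 27,000; Nkechi: 27,000; Hollis: 9,000; Tariq: 9,000; Ruthie: 9,000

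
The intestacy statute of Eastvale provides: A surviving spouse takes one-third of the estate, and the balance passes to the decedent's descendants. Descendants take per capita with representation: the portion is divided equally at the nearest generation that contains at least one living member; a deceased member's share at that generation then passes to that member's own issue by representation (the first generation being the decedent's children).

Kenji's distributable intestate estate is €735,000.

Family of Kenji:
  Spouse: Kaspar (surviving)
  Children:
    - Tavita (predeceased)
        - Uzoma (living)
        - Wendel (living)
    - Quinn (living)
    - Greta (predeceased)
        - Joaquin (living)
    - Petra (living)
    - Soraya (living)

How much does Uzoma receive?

Kaspar takes one-third of €735,000 = €245,000. The remaining €490,000 passes to the descendants.
The descendants' portion (€490,000) is divided into 5 shares of €98,000: Quinn, Petra, and Soraya each take €98,000; Tavita's €98,000 share passes to Tavita's issue; Greta's €98,000 share passes to Greta's issue.
Tavita's share (€98,000) is divided into 2 shares of €49,000: Uzoma and Wendel each take €49,000.
Greta's share (€98,000) passes entirely to Joaquin.

Uzoma receives €49,000.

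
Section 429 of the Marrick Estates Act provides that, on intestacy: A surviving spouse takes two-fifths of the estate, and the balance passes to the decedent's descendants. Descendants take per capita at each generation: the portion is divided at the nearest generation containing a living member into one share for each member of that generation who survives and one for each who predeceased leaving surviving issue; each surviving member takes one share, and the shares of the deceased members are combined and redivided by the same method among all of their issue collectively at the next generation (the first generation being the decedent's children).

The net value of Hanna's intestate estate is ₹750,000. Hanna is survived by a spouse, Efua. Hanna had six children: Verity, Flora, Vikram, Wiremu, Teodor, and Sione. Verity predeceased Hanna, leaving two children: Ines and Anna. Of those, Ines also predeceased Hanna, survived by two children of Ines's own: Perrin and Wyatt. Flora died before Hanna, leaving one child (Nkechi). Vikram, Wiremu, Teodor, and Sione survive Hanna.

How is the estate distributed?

Efua: ₹300,000; Perrin: ₹25,000; Wyatt: ₹25,000; Anna: ₹50,000; Nkechi: ₹50,000; Vikram: ₹75,000; Wiremu: ₹75,000; Teodor: ₹75,000; Sione: ₹75,000

Efua takes two-fifths of ₹750,000 = ₹300,000. The remaining ₹450,000 passes to the descendants.
The descendants' portion (₹450,000) is divided at the children's generation into 6 shares of ₹75,000. Vikram, Wiremu, Teodor, and Sione each take ₹75,000. The 2 shares of the deceased (Verity and Flora) are combined into a pool of ₹150,000.
That pool (₹150,000) is divided at the grandchildren's generation into 3 shares of ₹50,000. Anna and Nkechi each take ₹50,000. The remaining share for the deceased Ines (₹50,000) is carried to the next generation.
That pool (₹50,000) is divided at the great-grandchildren's generation equally among Perrin and Wyatt: ₹25,000 each.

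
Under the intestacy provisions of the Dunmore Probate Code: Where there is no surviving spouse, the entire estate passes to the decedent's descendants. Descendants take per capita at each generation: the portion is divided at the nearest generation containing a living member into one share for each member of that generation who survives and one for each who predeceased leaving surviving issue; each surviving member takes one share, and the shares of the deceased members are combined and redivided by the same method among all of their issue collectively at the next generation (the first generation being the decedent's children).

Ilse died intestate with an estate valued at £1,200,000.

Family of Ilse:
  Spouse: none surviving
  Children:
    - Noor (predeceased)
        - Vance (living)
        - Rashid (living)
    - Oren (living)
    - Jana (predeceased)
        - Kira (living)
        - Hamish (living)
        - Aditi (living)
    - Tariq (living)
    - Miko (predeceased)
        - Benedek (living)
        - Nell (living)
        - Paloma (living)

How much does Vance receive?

The entire £1,200,000 passes to the descendants.
That amount (£1,200,000) is divided at the children's generation into 5 shares of £240,000. Oren and Tariq each take £240,000. The 3 shares of the deceased (Noor, Jana, and Miko) are combined into a pool of £720,000.
That pool (£720,000) is divided at the grandchildren's generation equally among Vance, Rashid, Kira, Hamish, Aditi, Benedek, Nell, and Paloma: £90,000 each.

Vance receives £90,000.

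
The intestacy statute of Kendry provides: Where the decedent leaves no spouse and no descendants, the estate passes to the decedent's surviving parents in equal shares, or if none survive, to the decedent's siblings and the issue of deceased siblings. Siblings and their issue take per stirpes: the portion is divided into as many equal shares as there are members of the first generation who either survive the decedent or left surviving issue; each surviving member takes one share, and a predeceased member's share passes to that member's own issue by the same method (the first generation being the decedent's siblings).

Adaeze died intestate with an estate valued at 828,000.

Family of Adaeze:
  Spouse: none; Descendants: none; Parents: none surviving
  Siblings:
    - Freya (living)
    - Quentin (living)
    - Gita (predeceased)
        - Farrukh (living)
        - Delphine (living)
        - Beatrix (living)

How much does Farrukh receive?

The entire 828,000 passes to the siblings and their issue.
That amount (828,000) is divided into 3 shares of 276,000: Freya and Quentin each take 276,000; Gita's 276,000 share passes to Gita's issue.
Gita's share (276,000) is divided into 3 shares of 92,000: Farrukh, Delphine, and Beatrix each take 92,000.

Farrukh receives 92,000.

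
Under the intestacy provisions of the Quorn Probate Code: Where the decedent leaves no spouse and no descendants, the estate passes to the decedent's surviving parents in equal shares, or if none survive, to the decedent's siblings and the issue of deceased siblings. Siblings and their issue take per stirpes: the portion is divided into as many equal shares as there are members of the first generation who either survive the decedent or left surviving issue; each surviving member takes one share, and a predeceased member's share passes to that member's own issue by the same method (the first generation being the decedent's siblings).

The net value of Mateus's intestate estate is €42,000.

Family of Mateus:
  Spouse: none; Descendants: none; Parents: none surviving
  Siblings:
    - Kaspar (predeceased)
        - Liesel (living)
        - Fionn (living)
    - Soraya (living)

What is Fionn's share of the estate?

Fionn receives €10,500.

The entire €42,000 passes to the siblings and their issue.
That amount (€42,000) is divided into 2 shares of €21,000: Soraya takes €21,000; Kaspar's €21,000 share passes to Kaspar's issue.
Kaspar's share (€21,000) is divided into 2 shares of €10,500: Liesel and Fionn each take €10,500.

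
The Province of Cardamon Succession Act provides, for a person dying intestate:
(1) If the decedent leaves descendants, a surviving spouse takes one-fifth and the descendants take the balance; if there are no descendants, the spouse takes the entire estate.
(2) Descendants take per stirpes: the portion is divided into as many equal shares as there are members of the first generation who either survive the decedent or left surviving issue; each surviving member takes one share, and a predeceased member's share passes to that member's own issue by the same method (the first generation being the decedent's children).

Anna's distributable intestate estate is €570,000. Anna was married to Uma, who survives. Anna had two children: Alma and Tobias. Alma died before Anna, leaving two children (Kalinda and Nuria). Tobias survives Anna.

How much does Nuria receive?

Nuria receives €114,000.

Uma takes one-fifth of €570,000 = €114,000. The remaining €456,000 passes to the descendants.
The descendants' portion (€456,000) is divided into 2 shares of €228,000: Tobias takes €228,000; Alma's €228,000 share passes to Alma's issue.
Alma's share (€228,000) is divided into 2 shares of €114,000: Kalinda and Nuria each take €114,000.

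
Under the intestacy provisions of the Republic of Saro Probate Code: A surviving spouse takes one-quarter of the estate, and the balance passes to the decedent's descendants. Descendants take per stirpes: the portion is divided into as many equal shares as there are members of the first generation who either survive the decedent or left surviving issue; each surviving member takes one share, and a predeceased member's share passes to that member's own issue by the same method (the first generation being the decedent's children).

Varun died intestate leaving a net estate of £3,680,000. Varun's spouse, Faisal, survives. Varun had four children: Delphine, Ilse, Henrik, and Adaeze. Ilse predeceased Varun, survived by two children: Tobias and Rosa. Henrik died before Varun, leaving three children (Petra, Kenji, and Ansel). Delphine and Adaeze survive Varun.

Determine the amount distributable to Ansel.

Faisal takes one-quarter of £3,680,000 = £920,000. The remaining £2,760,000 passes to the descendants.
The descendants' portion (£2,760,000) is divided into 4 shares of £690,000: Delphine and Adaeze each take £690,000; Ilse's £690,000 share passes to Ilse's issue; Henrik's £690,000 share passes to Henrik's issue.
Ilse's share (£690,000) is divided into 2 shares of £345,000: Tobias and Rosa each take £345,000.
Henrik's share (£690,000) is divided into 3 shares of £230,000: Petra, Kenji, and Ansel each take £230,000.

Ansel receives £230,000.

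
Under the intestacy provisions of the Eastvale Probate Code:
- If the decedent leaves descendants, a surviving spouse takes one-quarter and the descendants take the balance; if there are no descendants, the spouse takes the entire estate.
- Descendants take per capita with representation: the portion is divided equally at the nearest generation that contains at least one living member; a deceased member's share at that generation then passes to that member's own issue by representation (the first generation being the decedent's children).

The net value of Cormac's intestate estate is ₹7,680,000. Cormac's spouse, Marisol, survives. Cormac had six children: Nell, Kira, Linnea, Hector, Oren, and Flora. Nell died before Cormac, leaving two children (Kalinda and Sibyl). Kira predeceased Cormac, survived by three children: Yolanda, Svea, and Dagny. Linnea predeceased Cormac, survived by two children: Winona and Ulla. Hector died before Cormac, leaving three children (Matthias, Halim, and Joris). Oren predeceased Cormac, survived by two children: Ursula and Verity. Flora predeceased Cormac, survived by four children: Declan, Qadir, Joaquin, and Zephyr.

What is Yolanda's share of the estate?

Marisol takes one-quarter of ₹7,680,000 = ₹1,920,000. The remaining ₹5,760,000 passes to the descendants.
No child survives, so the initial division is made at the grandchildren's generation.
The descendants' portion (₹5,760,000) is divided into 16 shares of ₹360,000: Kalinda, Sibyl, Yolanda, Svea, Dagny, Winona, Ulla, Matthias, Halim, Joris, Ursula, Verity, Declan, Qadir, Joaquin, and Zephyr each take ₹360,000.

Yolanda receives ₹360,000.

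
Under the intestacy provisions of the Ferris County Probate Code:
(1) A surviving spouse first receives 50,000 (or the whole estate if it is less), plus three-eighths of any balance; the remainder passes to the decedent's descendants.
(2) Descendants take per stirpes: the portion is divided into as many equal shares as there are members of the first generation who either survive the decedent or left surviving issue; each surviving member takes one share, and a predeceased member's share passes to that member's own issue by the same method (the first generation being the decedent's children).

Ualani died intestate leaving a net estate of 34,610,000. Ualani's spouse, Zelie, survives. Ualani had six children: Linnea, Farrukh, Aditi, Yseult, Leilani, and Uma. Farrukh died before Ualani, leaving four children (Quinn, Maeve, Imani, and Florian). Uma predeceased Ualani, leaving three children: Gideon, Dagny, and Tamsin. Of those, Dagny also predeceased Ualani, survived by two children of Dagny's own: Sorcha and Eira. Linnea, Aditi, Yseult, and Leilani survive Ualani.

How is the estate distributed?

Zelie first takes 50,000, leaving a balance of 34,560,000. Zelie then takes three-eighths of the balance (12,960,000), for a total of 13,010,000. The remaining 21,600,000 passes to the descendants.
The descendants' portion (21,600,000) is divided into 6 shares of 3,600,000: Linnea, Aditi, Yseult, and Leilani each take 3,600,000; Farrukh's 3,600,000 share passes to Farrukh's issue; Uma's 3,600,000 share passes to Uma's issue.
Farrukh's share (3,600,000) is divided into 4 shares of 900,000: Quinn, Maeve, Imani, and Florian each take 900,000.
Uma's share (3,600,000) is divided into 3 shares of 1,200,000: Gideon and Tamsin each take 1,200,000; Dagny's 1,200,000 share passes to Dagny's issue.
Dagny's share (1,200,000) is divided into 2 shares of 600,000: Sorcha and Eira each take 600,000.

Zelie: 13,010,000; Linnea: 3,600,000; Quinn: 900,000; Maeve: 900,000; Imani: 900,000; Florian: 900,000; Aditi: 3,600,000; Yseult: 3,600,000; Leilani: 3,600,000; Gideon: 1,200,000; Sorcha: 600,000; Eira: 600,000; Tamsin: 1,200,000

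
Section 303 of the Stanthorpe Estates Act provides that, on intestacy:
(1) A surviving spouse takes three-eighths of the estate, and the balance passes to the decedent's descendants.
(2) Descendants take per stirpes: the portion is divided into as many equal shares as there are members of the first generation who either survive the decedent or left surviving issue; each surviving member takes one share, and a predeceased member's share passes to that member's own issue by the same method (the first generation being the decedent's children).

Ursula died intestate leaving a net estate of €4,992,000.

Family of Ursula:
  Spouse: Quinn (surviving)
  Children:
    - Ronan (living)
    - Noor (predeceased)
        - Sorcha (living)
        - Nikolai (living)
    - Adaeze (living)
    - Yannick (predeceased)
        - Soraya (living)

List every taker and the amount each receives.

Quinn: €1,872,000; Ronan: €780,000; Sorcha: €390,000; Nikolai: €390,000; Adaeze: €780,000; Soraya: €780,000

Quinn takes three-eighths of €4,992,000 = €1,872,000. The remaining €3,120,000 passes to the descendants.
The descendants' portion (€3,120,000) is divided into 4 shares of €780,000: Ronan and Adaeze each take €780,000; Noor's €780,000 share passes to Noor's issue; Yannick's €780,000 share passes to Yannick's issue.
Noor's share (€780,000) is divided into 2 shares of €390,000: Sorcha and Nikolai each take €390,000.
Yannick's share (€780,000) passes entirely to Soraya.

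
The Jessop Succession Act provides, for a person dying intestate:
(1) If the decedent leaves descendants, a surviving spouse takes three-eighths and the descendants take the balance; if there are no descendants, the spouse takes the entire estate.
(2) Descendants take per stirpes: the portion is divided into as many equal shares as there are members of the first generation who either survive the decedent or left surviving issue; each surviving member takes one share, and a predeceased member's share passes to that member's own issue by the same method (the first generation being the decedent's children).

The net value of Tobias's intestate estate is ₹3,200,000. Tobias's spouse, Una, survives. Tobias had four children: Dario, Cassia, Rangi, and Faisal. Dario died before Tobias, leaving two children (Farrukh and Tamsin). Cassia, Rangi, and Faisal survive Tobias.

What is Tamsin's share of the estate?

Tamsin receives ₹250,000.

Una takes three-eighths of ₹3,200,000 = ₹1,200,000. The remaining ₹2,000,000 passes to the descendants.
The descendants' portion (₹2,000,000) is divided into 4 shares of ₹500,000: Cassia, Rangi, and Faisal each take ₹500,000; Dario's ₹500,000 share passes to Dario's issue.
Dario's share (₹500,000) is divided into 2 shares of ₹250,000: Farrukh and Tamsin each take ₹250,000.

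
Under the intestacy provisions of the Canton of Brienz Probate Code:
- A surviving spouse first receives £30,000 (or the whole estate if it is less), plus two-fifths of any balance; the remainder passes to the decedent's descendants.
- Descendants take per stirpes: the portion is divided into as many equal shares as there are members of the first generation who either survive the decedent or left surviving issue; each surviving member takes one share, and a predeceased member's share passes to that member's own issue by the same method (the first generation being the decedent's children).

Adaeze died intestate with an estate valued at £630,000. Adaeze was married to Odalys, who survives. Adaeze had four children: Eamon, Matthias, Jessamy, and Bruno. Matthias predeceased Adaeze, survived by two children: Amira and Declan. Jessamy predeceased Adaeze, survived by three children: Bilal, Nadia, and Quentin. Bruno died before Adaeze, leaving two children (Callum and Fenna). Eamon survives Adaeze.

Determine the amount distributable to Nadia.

Odalys first takes £30,000, leaving a balance of £600,000. Odalys then takes two-fifths of the balance (£240,000), for a total of £270,000. The remaining £360,000 passes to the descendants.
The descendants' portion (£360,000) is divided into 4 shares of £90,000: Eamon takes £90,000; Matthias's £90,000 share passes to Matthias's issue; Jessamy's £90,000 share passes to Jessamy's issue; Bruno's £90,000 share passes to Bruno's issue.
Matthias's share (£90,000) is divided into 2 shares of £45,000: Amira and Declan each take £45,000.
Jessamy's share (£90,000) is divided into 3 shares of £30,000: Bilal, Nadia, and Quentin each take £30,000.
Bruno's share (£90,000) is divided into 2 shares of £45,000: Callum and Fenna each take £45,000.

Nadia receives £30,000.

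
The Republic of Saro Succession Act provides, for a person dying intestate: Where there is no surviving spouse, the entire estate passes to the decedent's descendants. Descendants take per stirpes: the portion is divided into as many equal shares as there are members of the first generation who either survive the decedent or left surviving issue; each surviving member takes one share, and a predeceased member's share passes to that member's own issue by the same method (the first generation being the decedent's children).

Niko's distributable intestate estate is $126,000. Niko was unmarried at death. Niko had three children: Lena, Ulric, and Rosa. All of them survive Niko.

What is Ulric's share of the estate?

Ulric receives $42,000.

The entire $126,000 passes to the descendants.
That amount ($126,000) is divided into 3 shares of $42,000: Lena, Ulric, and Rosa each take $42,000.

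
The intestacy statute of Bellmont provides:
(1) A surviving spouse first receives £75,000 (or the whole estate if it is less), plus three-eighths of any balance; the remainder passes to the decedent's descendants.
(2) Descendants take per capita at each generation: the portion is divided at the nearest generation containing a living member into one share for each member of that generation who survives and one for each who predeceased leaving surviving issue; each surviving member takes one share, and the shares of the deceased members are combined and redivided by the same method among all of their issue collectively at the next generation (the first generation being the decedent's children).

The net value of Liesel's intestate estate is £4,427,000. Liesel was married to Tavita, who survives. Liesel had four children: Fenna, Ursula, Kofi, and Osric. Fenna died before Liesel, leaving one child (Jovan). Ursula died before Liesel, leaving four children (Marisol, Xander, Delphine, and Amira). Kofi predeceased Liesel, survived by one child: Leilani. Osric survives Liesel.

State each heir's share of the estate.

Tavita first takes £75,000, leaving a balance of £4,352,000. Tavita then takes three-eighths of the balance (£1,632,000), for a total of £1,707,000. The remaining £2,720,000 passes to the descendants.
The descendants' portion (£2,720,000) is divided at the children's generation into 4 shares of £680,000. Osric takes £680,000. The 3 shares of the deceased (Fenna, Ursula, and Kofi) are combined into a pool of £2,040,000.
That pool (£2,040,000) is divided at the grandchildren's generation equally among Jovan, Marisol, Xander, Delphine, Amira, and Leilani: £340,000 each.

Tavita: £1,707,000; Jovan: £340,000; Marisol: £340,000; Xander: £340,000; Delphine: £340,000; Amira: £340,000; Leilani: £340,000; Osric: £680,000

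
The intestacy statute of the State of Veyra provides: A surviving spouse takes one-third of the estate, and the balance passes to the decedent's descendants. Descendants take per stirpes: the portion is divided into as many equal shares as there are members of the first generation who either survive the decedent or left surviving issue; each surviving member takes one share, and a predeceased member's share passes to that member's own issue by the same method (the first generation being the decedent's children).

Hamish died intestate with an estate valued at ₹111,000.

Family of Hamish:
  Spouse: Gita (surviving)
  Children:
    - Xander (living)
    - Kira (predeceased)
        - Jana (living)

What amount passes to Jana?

Gita takes one-third of ₹111,000 = ₹37,000. The remaining ₹74,000 passes to the descendants.
The descendants' portion (₹74,000) is divided into 2 shares of ₹37,000: Xander takes ₹37,000; Kira's ₹37,000 share passes to Kira's issue.
Kira's share (₹37,000) passes entirely to Jana.

Jana receives ₹37,000.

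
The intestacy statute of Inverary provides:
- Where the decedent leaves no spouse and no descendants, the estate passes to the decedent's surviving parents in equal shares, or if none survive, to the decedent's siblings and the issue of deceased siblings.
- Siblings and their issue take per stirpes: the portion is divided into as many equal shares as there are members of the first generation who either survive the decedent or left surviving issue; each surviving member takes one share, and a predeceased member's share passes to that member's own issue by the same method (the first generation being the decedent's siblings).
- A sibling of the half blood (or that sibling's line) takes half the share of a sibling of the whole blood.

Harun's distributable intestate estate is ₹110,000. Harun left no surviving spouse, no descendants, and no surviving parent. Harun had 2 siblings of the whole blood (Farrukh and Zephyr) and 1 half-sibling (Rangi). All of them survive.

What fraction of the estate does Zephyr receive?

The entire ₹110,000 passes to the siblings and their issue.
Counting each half-blood sibling's line as half a unit, there are 5/2 units in ₹110,000, so one unit is ₹44,000. Whole-blood lines (Farrukh and Zephyr) take ₹44,000 each; half-blood lines (Rangi) take ₹22,000 each.

Zephyr receives 2/5 of the estate.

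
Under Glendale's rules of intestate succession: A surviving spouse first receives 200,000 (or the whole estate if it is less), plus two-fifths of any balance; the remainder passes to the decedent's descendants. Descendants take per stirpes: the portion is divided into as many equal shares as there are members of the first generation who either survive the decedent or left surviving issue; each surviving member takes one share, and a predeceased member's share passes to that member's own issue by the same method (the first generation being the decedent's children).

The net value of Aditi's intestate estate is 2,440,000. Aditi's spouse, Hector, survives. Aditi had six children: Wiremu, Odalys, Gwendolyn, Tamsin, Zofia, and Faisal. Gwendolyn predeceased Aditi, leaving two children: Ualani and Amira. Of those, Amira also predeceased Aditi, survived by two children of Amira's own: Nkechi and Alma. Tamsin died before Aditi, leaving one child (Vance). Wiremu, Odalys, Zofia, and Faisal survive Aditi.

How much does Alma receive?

Alma receives 56,000.

Hector first takes 200,000, leaving a balance of 2,240,000. Hector then takes two-fifths of the balance (896,000), for a total of 1,096,000. The remaining 1,344,000 passes to the descendants.
The descendants' portion (1,344,000) is divided into 6 shares of 224,000: Wiremu, Odalys, Zofia, and Faisal each take 224,000; Gwendolyn's 224,000 share passes to Gwendolyn's issue; Tamsin's 224,000 share passes to Tamsin's issue.
Gwendolyn's share (224,000) is divided into 2 shares of 112,000: Ualani takes 112,000; Amira's 112,000 share passes to Amira's issue.
Amira's share (112,000) is divided into 2 shares of 56,000: Nkechi and Alma each take 56,000.
Tamsin's share (224,000) passes entirely to Vance.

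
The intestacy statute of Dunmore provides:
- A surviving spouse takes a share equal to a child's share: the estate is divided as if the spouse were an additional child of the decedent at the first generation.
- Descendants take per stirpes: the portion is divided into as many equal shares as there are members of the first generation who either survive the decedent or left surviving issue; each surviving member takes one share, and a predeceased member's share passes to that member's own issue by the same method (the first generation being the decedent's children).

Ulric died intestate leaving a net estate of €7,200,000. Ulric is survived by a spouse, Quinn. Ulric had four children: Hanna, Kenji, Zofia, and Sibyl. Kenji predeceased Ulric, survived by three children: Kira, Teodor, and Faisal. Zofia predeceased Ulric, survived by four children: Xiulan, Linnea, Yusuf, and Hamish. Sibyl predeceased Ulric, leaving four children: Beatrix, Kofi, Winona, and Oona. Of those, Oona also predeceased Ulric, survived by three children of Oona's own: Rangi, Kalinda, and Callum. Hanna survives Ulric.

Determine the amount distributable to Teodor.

The spouse counts as an additional share at the children's level, so there are 5 primary shares of €1,440,000. Quinn takes one such share (€1,440,000).
The children's combined portion (€5,760,000) is divided into 4 shares of €1,440,000: Hanna takes €1,440,000; Kenji's €1,440,000 share passes to Kenji's issue; Zofia's €1,440,000 share passes to Zofia's issue; Sibyl's €1,440,000 share passes to Sibyl's issue.
Kenji's share (€1,440,000) is divided into 3 shares of €480,000: Kira, Teodor, and Faisal each take €480,000.
Zofia's share (€1,440,000) is divided into 4 shares of €360,000: Xiulan, Linnea, Yusuf, and Hamish each take €360,000.
Sibyl's share (€1,440,000) is divided into 4 shares of €360,000: Beatrix, Kofi, and Winona each take €360,000; Oona's €360,000 share passes to Oona's issue.
Oona's share (€360,000) is divided into 3 shares of €120,000: Rangi, Kalinda, and Callum each take €120,000.

Teodor receives €480,000.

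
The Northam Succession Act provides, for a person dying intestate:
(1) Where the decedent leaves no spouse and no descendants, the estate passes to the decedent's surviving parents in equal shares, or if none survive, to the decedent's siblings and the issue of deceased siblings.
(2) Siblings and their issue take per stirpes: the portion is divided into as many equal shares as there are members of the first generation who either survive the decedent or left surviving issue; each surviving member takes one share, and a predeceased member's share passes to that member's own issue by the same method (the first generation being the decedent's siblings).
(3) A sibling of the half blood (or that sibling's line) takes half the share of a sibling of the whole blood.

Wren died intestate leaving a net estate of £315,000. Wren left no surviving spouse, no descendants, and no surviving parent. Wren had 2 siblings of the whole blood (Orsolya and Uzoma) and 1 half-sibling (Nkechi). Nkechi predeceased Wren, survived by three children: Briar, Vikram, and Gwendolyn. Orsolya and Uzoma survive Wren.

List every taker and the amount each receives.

The entire £315,000 passes to the siblings and their issue.
Counting each half-blood sibling's line as half a unit, there are 5/2 units in £315,000, so one unit is £126,000. Whole-blood lines (Orsolya and Uzoma) take £126,000 each; half-blood lines (Nkechi) take £63,000 each.
Nkechi's share (£63,000) is divided into 3 shares of £21,000: Briar, Vikram, and Gwendolyn each take £21,000.

Orsolya: £126,000; Briar: £21,000; Vikram: £21,000; Gwendolyn: £21,000; Uzoma: £126,000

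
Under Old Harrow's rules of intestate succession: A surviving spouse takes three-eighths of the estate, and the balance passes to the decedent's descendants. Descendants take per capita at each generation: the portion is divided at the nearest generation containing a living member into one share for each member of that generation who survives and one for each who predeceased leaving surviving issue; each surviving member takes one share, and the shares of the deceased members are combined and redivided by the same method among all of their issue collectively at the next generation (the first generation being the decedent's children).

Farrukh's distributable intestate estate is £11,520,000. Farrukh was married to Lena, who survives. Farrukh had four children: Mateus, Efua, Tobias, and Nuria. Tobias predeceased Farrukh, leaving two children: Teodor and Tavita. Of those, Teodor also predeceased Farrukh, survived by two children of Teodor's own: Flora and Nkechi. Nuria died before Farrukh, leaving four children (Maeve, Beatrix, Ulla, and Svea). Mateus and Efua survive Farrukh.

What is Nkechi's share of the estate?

Nkechi receives £300,000.

Lena takes three-eighths of £11,520,000 = £4,320,000. The remaining £7,200,000 passes to the descendants.
The descendants' portion (£7,200,000) is divided at the children's generation into 4 shares of £1,800,000. Mateus and Efua each take £1,800,000. The 2 shares of the deceased (Tobias and Nuria) are combined into a pool of £3,600,000.
That pool (£3,600,000) is divided at the grandchildren's generation into 6 shares of £600,000. Tavita, Maeve, Beatrix, Ulla, and Svea each take £600,000. The remaining share for the deceased Teodor (£600,000) is carried to the next generation.
That pool (£600,000) is divided at the great-grandchildren's generation equally among Flora and Nkechi: £300,000 each.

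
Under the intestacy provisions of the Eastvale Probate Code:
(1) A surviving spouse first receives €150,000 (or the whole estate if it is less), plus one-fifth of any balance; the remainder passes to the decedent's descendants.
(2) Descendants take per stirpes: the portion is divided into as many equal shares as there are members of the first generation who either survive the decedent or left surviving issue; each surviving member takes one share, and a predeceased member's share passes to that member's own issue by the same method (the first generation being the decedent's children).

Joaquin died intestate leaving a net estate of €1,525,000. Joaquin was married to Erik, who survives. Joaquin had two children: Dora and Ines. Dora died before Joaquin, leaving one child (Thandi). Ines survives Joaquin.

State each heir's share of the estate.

Erik first takes €150,000, leaving a balance of €1,375,000. Erik then takes one-fifth of the balance (€275,000), for a total of €425,000. The remaining €1,100,000 passes to the descendants.
The descendants' portion (€1,100,000) is divided into 2 shares of €550,000: Ines takes €550,000; Dora's €550,000 share passes to Dora's issue.
Dora's share (€550,000) passes entirely to Thandi.

Erik: €425,000; Thandi: €550,000; Ines: €550,000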